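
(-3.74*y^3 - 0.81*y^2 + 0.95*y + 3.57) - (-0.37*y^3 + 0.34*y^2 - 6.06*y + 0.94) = -3.37*y^3 - 1.15*y^2 + 7.01*y + 2.63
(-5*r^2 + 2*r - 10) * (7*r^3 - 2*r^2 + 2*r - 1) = -35*r^5 + 24*r^4 - 84*r^3 + 29*r^2 - 22*r + 10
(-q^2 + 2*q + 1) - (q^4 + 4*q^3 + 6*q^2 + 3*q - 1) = -q^4 - 4*q^3 - 7*q^2 - q + 2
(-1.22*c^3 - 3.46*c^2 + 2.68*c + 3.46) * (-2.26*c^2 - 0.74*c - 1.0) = 2.7572*c^5 + 8.7224*c^4 - 2.2764*c^3 - 6.3428*c^2 - 5.2404*c - 3.46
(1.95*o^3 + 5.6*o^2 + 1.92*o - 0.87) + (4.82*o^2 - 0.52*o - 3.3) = 1.95*o^3 + 10.42*o^2 + 1.4*o - 4.17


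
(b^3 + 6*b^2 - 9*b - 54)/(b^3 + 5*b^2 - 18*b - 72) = (b - 3)/(b - 4)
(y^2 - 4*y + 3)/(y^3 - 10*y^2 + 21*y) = (y - 1)/(y*(y - 7))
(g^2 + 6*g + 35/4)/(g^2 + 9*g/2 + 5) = (g + 7/2)/(g + 2)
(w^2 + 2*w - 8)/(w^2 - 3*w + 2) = (w + 4)/(w - 1)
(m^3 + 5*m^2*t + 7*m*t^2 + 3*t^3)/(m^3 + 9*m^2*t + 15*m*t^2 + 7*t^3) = (m + 3*t)/(m + 7*t)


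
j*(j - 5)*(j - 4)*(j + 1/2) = j^4 - 17*j^3/2 + 31*j^2/2 + 10*j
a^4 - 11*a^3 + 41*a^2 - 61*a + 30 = (a - 5)*(a - 3)*(a - 2)*(a - 1)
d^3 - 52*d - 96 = (d - 8)*(d + 2)*(d + 6)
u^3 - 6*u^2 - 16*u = u*(u - 8)*(u + 2)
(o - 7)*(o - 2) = o^2 - 9*o + 14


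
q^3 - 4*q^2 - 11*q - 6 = (q - 6)*(q + 1)^2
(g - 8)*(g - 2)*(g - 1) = g^3 - 11*g^2 + 26*g - 16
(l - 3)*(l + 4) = l^2 + l - 12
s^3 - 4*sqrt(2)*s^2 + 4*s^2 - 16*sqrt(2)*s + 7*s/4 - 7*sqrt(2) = (s + 1/2)*(s + 7/2)*(s - 4*sqrt(2))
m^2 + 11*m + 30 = (m + 5)*(m + 6)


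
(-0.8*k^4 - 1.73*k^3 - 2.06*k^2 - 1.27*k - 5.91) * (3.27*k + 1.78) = -2.616*k^5 - 7.0811*k^4 - 9.8156*k^3 - 7.8197*k^2 - 21.5863*k - 10.5198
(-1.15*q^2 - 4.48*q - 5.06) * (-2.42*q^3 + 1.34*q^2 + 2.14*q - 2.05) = 2.783*q^5 + 9.3006*q^4 + 3.781*q^3 - 14.0101*q^2 - 1.6444*q + 10.373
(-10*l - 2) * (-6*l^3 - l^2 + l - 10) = 60*l^4 + 22*l^3 - 8*l^2 + 98*l + 20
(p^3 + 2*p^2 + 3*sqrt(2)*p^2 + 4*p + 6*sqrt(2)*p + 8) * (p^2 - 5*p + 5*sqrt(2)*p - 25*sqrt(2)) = p^5 - 3*p^4 + 8*sqrt(2)*p^4 - 24*sqrt(2)*p^3 + 24*p^3 - 102*p^2 - 60*sqrt(2)*p^2 - 340*p - 60*sqrt(2)*p - 200*sqrt(2)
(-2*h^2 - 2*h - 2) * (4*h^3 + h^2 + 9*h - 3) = -8*h^5 - 10*h^4 - 28*h^3 - 14*h^2 - 12*h + 6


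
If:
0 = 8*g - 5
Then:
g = 5/8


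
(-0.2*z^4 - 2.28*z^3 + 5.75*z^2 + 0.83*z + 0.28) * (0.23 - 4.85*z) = 0.97*z^5 + 11.012*z^4 - 28.4119*z^3 - 2.703*z^2 - 1.1671*z + 0.0644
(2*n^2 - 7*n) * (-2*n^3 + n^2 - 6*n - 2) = -4*n^5 + 16*n^4 - 19*n^3 + 38*n^2 + 14*n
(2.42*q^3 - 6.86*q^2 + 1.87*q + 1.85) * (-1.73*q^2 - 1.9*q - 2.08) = -4.1866*q^5 + 7.2698*q^4 + 4.7653*q^3 + 7.5153*q^2 - 7.4046*q - 3.848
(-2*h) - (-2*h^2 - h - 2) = 2*h^2 - h + 2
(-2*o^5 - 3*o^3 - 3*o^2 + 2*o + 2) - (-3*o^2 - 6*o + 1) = -2*o^5 - 3*o^3 + 8*o + 1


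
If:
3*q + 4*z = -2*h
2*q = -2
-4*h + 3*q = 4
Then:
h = -7/4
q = -1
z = 13/8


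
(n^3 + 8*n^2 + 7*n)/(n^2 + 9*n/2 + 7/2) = 2*n*(n + 7)/(2*n + 7)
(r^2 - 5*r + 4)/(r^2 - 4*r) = (r - 1)/r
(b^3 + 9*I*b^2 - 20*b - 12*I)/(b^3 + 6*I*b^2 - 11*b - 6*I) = (b + 6*I)/(b + 3*I)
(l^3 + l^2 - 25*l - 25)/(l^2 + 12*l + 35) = (l^2 - 4*l - 5)/(l + 7)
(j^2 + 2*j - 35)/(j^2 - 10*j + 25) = (j + 7)/(j - 5)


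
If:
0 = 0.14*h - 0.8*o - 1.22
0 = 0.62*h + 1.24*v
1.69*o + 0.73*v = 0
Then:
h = -37.22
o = -8.04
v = 18.61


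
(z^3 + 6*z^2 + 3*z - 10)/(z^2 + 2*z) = z + 4 - 5/z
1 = 1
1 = 1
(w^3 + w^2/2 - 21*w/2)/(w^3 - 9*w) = (w + 7/2)/(w + 3)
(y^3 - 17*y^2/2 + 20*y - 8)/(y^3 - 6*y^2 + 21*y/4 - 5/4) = 2*(y^2 - 8*y + 16)/(2*y^2 - 11*y + 5)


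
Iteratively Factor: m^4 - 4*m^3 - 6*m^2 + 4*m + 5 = (m + 1)*(m^3 - 5*m^2 - m + 5) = (m - 5)*(m + 1)*(m^2 - 1) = (m - 5)*(m - 1)*(m + 1)*(m + 1)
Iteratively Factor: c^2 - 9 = (c - 3)*(c + 3)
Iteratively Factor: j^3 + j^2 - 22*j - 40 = (j + 4)*(j^2 - 3*j - 10) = (j - 5)*(j + 4)*(j + 2)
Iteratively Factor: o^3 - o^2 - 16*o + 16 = (o - 1)*(o^2 - 16) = (o - 1)*(o + 4)*(o - 4)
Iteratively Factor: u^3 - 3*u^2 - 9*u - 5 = (u - 5)*(u^2 + 2*u + 1) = (u - 5)*(u + 1)*(u + 1)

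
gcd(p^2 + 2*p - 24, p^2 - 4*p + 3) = 1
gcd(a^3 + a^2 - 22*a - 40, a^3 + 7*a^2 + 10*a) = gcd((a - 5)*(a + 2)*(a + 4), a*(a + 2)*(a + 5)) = a + 2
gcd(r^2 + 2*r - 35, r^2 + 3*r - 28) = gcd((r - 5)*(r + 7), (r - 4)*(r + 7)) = r + 7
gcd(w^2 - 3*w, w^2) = w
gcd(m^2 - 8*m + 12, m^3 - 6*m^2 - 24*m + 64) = m - 2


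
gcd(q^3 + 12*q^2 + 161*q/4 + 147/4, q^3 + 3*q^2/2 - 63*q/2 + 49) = q + 7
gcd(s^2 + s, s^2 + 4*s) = s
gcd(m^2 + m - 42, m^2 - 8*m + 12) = m - 6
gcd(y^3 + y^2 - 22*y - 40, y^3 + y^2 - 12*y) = y + 4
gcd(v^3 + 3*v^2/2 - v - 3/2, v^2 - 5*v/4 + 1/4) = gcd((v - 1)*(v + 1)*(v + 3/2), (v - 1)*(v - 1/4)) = v - 1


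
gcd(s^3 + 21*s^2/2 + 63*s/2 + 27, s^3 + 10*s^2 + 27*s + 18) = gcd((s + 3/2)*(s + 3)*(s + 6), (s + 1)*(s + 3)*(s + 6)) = s^2 + 9*s + 18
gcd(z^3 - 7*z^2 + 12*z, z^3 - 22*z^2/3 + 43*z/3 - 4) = z^2 - 7*z + 12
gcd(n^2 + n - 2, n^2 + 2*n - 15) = 1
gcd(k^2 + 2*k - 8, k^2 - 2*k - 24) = k + 4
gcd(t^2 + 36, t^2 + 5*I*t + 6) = t + 6*I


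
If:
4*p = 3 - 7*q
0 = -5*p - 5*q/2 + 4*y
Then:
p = 28*y/25 - 3/10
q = 3/5 - 16*y/25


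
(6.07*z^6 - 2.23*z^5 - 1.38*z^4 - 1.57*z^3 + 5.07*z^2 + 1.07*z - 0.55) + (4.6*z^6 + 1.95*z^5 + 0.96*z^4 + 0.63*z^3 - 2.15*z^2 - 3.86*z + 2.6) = 10.67*z^6 - 0.28*z^5 - 0.42*z^4 - 0.94*z^3 + 2.92*z^2 - 2.79*z + 2.05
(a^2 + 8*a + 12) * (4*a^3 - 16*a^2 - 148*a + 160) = 4*a^5 + 16*a^4 - 228*a^3 - 1216*a^2 - 496*a + 1920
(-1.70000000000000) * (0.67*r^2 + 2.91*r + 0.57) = -1.139*r^2 - 4.947*r - 0.969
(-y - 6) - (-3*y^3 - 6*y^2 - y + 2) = 3*y^3 + 6*y^2 - 8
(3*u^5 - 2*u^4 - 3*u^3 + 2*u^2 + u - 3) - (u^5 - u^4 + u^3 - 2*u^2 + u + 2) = 2*u^5 - u^4 - 4*u^3 + 4*u^2 - 5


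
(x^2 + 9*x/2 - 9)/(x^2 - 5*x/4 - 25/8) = 4*(-2*x^2 - 9*x + 18)/(-8*x^2 + 10*x + 25)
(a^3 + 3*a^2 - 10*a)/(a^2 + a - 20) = a*(a - 2)/(a - 4)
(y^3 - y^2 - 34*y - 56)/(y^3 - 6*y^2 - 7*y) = (y^2 + 6*y + 8)/(y*(y + 1))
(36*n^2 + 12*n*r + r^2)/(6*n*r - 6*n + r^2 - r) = (6*n + r)/(r - 1)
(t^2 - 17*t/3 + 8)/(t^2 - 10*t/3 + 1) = (3*t - 8)/(3*t - 1)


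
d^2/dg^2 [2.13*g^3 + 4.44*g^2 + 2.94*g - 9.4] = 12.78*g + 8.88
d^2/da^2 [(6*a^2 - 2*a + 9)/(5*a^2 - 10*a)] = 2*(10*a^3 + 27*a^2 - 54*a + 36)/(5*a^3*(a^3 - 6*a^2 + 12*a - 8))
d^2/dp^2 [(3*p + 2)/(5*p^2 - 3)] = 30*(5*p^3 + 10*p^2 + 9*p + 2)/(125*p^6 - 225*p^4 + 135*p^2 - 27)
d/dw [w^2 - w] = 2*w - 1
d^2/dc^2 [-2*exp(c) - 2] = -2*exp(c)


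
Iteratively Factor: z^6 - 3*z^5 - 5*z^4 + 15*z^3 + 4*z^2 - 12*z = (z + 2)*(z^5 - 5*z^4 + 5*z^3 + 5*z^2 - 6*z) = (z + 1)*(z + 2)*(z^4 - 6*z^3 + 11*z^2 - 6*z) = (z - 2)*(z + 1)*(z + 2)*(z^3 - 4*z^2 + 3*z) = (z - 2)*(z - 1)*(z + 1)*(z + 2)*(z^2 - 3*z) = (z - 3)*(z - 2)*(z - 1)*(z + 1)*(z + 2)*(z)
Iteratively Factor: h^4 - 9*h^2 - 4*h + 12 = (h + 2)*(h^3 - 2*h^2 - 5*h + 6) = (h - 3)*(h + 2)*(h^2 + h - 2) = (h - 3)*(h - 1)*(h + 2)*(h + 2)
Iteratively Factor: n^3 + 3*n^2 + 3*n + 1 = (n + 1)*(n^2 + 2*n + 1) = (n + 1)^2*(n + 1)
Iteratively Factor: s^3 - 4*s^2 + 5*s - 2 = (s - 2)*(s^2 - 2*s + 1) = (s - 2)*(s - 1)*(s - 1)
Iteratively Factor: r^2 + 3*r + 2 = (r + 2)*(r + 1)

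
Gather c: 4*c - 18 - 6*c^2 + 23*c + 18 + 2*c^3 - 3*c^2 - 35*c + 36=2*c^3 - 9*c^2 - 8*c + 36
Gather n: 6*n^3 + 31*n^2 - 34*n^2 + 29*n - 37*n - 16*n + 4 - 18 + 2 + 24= 6*n^3 - 3*n^2 - 24*n + 12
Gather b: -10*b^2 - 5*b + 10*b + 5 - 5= -10*b^2 + 5*b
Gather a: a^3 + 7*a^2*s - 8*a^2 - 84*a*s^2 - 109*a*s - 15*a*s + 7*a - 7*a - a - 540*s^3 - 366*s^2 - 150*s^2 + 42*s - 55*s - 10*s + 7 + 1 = a^3 + a^2*(7*s - 8) + a*(-84*s^2 - 124*s - 1) - 540*s^3 - 516*s^2 - 23*s + 8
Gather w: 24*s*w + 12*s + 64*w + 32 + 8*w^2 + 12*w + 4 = 12*s + 8*w^2 + w*(24*s + 76) + 36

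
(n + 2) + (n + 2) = 2*n + 4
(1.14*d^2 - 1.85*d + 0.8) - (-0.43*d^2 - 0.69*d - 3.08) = 1.57*d^2 - 1.16*d + 3.88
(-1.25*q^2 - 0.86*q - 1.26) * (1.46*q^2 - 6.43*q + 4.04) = -1.825*q^4 + 6.7819*q^3 - 1.3598*q^2 + 4.6274*q - 5.0904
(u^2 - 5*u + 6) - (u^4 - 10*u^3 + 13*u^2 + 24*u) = -u^4 + 10*u^3 - 12*u^2 - 29*u + 6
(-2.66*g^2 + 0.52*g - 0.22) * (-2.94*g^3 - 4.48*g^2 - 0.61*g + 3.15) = 7.8204*g^5 + 10.388*g^4 - 0.0602*g^3 - 7.7106*g^2 + 1.7722*g - 0.693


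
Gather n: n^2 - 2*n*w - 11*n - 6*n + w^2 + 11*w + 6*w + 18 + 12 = n^2 + n*(-2*w - 17) + w^2 + 17*w + 30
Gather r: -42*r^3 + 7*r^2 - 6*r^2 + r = -42*r^3 + r^2 + r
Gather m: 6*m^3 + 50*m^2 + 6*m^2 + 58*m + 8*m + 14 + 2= 6*m^3 + 56*m^2 + 66*m + 16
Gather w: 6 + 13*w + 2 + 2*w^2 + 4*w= 2*w^2 + 17*w + 8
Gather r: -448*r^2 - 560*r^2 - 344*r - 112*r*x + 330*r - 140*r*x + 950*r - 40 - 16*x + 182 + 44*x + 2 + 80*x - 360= -1008*r^2 + r*(936 - 252*x) + 108*x - 216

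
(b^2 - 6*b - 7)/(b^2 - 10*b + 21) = (b + 1)/(b - 3)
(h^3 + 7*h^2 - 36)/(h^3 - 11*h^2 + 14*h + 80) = (h^3 + 7*h^2 - 36)/(h^3 - 11*h^2 + 14*h + 80)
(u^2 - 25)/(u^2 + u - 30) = (u + 5)/(u + 6)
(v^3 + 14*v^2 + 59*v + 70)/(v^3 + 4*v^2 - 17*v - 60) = (v^2 + 9*v + 14)/(v^2 - v - 12)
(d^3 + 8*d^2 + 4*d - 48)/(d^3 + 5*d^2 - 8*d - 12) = (d + 4)/(d + 1)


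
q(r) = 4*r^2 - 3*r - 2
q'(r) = 8*r - 3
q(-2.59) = 32.60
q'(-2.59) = -23.72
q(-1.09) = 6.02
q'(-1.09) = -11.72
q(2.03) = 8.39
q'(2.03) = 13.24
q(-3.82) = 67.83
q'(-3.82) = -33.56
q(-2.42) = 28.69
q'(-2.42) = -22.36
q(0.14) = -2.34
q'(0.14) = -1.88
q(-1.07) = 5.79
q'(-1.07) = -11.56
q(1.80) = 5.56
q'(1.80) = 11.40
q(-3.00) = 43.00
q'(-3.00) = -27.00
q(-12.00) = 610.00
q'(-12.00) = -99.00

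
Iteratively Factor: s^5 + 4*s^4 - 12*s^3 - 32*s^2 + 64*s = (s - 2)*(s^4 + 6*s^3 - 32*s) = (s - 2)^2*(s^3 + 8*s^2 + 16*s) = s*(s - 2)^2*(s^2 + 8*s + 16) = s*(s - 2)^2*(s + 4)*(s + 4)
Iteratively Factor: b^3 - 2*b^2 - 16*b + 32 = (b - 2)*(b^2 - 16) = (b - 4)*(b - 2)*(b + 4)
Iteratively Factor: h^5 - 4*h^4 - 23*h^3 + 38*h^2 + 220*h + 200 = (h + 2)*(h^4 - 6*h^3 - 11*h^2 + 60*h + 100) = (h + 2)^2*(h^3 - 8*h^2 + 5*h + 50) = (h - 5)*(h + 2)^2*(h^2 - 3*h - 10) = (h - 5)*(h + 2)^3*(h - 5)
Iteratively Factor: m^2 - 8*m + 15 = (m - 3)*(m - 5)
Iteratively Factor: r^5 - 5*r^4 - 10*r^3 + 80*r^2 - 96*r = (r - 3)*(r^4 - 2*r^3 - 16*r^2 + 32*r) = r*(r - 3)*(r^3 - 2*r^2 - 16*r + 32) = r*(r - 4)*(r - 3)*(r^2 + 2*r - 8) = r*(r - 4)*(r - 3)*(r - 2)*(r + 4)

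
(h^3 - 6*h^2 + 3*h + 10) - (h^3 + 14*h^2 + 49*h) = -20*h^2 - 46*h + 10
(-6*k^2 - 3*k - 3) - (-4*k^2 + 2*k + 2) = -2*k^2 - 5*k - 5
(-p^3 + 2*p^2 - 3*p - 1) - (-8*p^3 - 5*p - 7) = 7*p^3 + 2*p^2 + 2*p + 6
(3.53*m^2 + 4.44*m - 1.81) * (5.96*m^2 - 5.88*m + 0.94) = 21.0388*m^4 + 5.706*m^3 - 33.5766*m^2 + 14.8164*m - 1.7014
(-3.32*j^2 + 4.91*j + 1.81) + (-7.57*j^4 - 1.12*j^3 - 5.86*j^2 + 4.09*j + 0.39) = -7.57*j^4 - 1.12*j^3 - 9.18*j^2 + 9.0*j + 2.2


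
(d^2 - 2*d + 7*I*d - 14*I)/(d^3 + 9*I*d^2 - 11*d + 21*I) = (d - 2)/(d^2 + 2*I*d + 3)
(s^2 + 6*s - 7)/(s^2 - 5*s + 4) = (s + 7)/(s - 4)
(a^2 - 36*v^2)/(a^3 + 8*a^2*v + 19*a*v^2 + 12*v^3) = (a^2 - 36*v^2)/(a^3 + 8*a^2*v + 19*a*v^2 + 12*v^3)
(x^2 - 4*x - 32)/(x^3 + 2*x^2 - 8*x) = (x - 8)/(x*(x - 2))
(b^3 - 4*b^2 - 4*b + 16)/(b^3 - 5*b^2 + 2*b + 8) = (b + 2)/(b + 1)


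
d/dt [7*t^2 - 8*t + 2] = 14*t - 8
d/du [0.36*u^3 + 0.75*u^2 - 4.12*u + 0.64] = 1.08*u^2 + 1.5*u - 4.12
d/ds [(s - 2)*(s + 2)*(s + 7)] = 3*s^2 + 14*s - 4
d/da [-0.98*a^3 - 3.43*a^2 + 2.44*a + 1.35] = -2.94*a^2 - 6.86*a + 2.44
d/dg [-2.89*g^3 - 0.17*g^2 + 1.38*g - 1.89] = -8.67*g^2 - 0.34*g + 1.38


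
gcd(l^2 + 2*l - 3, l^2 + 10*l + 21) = l + 3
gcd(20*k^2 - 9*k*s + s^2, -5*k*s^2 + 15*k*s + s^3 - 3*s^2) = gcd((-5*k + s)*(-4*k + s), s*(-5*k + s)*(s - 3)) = -5*k + s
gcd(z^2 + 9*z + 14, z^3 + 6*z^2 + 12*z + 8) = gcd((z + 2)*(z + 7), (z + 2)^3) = z + 2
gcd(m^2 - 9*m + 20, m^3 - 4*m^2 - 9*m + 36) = m - 4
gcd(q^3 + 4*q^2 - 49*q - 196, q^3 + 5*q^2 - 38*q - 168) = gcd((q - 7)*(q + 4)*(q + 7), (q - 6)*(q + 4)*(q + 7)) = q^2 + 11*q + 28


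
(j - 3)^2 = j^2 - 6*j + 9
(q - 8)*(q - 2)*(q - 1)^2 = q^4 - 12*q^3 + 37*q^2 - 42*q + 16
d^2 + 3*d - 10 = (d - 2)*(d + 5)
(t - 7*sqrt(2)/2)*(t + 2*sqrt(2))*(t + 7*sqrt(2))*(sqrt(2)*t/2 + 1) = sqrt(2)*t^4/2 + 13*t^3/2 - 12*sqrt(2)*t^2 - 133*t - 98*sqrt(2)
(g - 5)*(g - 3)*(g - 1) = g^3 - 9*g^2 + 23*g - 15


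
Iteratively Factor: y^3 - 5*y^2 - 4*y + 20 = (y + 2)*(y^2 - 7*y + 10) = (y - 5)*(y + 2)*(y - 2)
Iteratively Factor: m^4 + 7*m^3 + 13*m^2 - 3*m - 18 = (m + 2)*(m^3 + 5*m^2 + 3*m - 9) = (m - 1)*(m + 2)*(m^2 + 6*m + 9) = (m - 1)*(m + 2)*(m + 3)*(m + 3)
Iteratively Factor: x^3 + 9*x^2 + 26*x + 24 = (x + 3)*(x^2 + 6*x + 8) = (x + 2)*(x + 3)*(x + 4)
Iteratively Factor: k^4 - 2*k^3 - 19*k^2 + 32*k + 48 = (k + 1)*(k^3 - 3*k^2 - 16*k + 48) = (k + 1)*(k + 4)*(k^2 - 7*k + 12) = (k - 4)*(k + 1)*(k + 4)*(k - 3)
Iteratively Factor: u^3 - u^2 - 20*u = (u + 4)*(u^2 - 5*u) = u*(u + 4)*(u - 5)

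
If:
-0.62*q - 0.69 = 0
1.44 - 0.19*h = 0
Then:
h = 7.58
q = -1.11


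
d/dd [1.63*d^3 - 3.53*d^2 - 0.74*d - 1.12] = 4.89*d^2 - 7.06*d - 0.74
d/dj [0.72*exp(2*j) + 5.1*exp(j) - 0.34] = (1.44*exp(j) + 5.1)*exp(j)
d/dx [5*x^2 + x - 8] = 10*x + 1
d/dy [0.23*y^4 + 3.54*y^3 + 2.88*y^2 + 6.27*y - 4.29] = 0.92*y^3 + 10.62*y^2 + 5.76*y + 6.27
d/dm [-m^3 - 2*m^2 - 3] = m*(-3*m - 4)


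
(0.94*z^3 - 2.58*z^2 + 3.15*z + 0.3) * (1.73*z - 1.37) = 1.6262*z^4 - 5.7512*z^3 + 8.9841*z^2 - 3.7965*z - 0.411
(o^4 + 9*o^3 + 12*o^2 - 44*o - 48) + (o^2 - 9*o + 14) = o^4 + 9*o^3 + 13*o^2 - 53*o - 34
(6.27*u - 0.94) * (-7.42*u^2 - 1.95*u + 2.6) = -46.5234*u^3 - 5.2517*u^2 + 18.135*u - 2.444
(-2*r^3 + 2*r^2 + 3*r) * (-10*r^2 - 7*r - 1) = 20*r^5 - 6*r^4 - 42*r^3 - 23*r^2 - 3*r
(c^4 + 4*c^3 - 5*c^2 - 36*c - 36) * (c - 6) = c^5 - 2*c^4 - 29*c^3 - 6*c^2 + 180*c + 216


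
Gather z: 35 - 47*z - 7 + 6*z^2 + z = 6*z^2 - 46*z + 28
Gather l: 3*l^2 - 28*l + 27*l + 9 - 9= 3*l^2 - l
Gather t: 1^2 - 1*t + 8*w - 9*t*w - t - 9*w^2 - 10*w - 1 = t*(-9*w - 2) - 9*w^2 - 2*w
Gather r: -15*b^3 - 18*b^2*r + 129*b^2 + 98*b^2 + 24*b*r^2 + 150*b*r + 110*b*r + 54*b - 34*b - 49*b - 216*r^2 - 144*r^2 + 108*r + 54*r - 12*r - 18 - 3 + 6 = -15*b^3 + 227*b^2 - 29*b + r^2*(24*b - 360) + r*(-18*b^2 + 260*b + 150) - 15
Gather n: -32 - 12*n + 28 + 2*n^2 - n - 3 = 2*n^2 - 13*n - 7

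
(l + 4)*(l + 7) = l^2 + 11*l + 28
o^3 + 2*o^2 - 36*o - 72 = (o - 6)*(o + 2)*(o + 6)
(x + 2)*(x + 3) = x^2 + 5*x + 6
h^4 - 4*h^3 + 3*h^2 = h^2*(h - 3)*(h - 1)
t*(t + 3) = t^2 + 3*t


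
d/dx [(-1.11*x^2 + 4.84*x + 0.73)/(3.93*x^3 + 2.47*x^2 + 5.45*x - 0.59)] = (4.3623*x^4 - 38.0424*x^3 - 26.611*x^2 - 2.2964*x - 6.8341)/(15.4449*x^6 + 19.4142*x^5 + 48.9379*x^4 + 22.2856*x^3 + 26.7879*x^2 - 6.431*x + 0.3481)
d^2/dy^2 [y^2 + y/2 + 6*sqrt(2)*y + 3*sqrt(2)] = 2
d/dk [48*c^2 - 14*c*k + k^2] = -14*c + 2*k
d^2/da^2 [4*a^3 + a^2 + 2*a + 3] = 24*a + 2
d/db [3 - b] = -1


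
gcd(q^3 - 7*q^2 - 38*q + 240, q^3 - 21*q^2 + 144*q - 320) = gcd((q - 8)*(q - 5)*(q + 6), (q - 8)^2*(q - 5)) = q^2 - 13*q + 40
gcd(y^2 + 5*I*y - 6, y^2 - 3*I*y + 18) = y + 3*I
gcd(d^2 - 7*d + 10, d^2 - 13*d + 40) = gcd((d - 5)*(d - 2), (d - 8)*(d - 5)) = d - 5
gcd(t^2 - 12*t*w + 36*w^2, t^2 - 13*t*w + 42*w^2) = t - 6*w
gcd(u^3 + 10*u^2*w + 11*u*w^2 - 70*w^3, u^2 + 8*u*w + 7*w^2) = u + 7*w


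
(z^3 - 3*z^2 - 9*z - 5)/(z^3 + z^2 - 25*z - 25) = (z + 1)/(z + 5)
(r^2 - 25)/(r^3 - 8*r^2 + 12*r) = (r^2 - 25)/(r*(r^2 - 8*r + 12))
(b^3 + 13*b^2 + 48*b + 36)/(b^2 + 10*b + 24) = (b^2 + 7*b + 6)/(b + 4)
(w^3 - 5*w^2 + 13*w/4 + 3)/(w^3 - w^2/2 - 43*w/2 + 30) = (w + 1/2)/(w + 5)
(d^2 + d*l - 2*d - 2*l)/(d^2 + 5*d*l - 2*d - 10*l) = (d + l)/(d + 5*l)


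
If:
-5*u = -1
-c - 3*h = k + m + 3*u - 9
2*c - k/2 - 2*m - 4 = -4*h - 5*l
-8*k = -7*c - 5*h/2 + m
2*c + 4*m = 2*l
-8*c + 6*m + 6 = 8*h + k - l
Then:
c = -87758/35835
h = 44612/11945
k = -7628/7167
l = -7390/7167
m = 8468/11945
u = 1/5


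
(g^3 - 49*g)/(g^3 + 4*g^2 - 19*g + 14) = g*(g - 7)/(g^2 - 3*g + 2)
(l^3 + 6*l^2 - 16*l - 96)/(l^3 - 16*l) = (l + 6)/l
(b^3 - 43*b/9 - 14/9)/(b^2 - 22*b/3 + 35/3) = (3*b^2 + 7*b + 2)/(3*(b - 5))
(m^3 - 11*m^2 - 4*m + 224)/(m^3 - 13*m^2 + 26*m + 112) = (m + 4)/(m + 2)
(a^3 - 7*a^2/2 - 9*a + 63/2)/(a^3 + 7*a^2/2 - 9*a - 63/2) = (2*a - 7)/(2*a + 7)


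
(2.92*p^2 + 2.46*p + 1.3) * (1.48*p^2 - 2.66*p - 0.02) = 4.3216*p^4 - 4.1264*p^3 - 4.678*p^2 - 3.5072*p - 0.026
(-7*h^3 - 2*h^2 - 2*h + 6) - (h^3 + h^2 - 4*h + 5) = -8*h^3 - 3*h^2 + 2*h + 1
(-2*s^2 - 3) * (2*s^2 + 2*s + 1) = -4*s^4 - 4*s^3 - 8*s^2 - 6*s - 3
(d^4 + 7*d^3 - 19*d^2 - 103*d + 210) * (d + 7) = d^5 + 14*d^4 + 30*d^3 - 236*d^2 - 511*d + 1470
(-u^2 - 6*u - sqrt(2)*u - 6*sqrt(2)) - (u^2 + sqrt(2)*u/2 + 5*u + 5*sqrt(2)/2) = -2*u^2 - 11*u - 3*sqrt(2)*u/2 - 17*sqrt(2)/2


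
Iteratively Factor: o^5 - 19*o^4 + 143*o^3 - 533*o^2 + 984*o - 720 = (o - 3)*(o^4 - 16*o^3 + 95*o^2 - 248*o + 240) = (o - 4)*(o - 3)*(o^3 - 12*o^2 + 47*o - 60) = (o - 4)*(o - 3)^2*(o^2 - 9*o + 20) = (o - 4)^2*(o - 3)^2*(o - 5)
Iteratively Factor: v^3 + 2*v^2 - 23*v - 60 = (v + 4)*(v^2 - 2*v - 15) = (v - 5)*(v + 4)*(v + 3)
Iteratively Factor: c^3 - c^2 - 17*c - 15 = (c + 3)*(c^2 - 4*c - 5) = (c - 5)*(c + 3)*(c + 1)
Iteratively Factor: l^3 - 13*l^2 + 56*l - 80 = (l - 5)*(l^2 - 8*l + 16) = (l - 5)*(l - 4)*(l - 4)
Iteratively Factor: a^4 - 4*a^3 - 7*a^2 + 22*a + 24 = (a + 2)*(a^3 - 6*a^2 + 5*a + 12) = (a - 3)*(a + 2)*(a^2 - 3*a - 4) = (a - 4)*(a - 3)*(a + 2)*(a + 1)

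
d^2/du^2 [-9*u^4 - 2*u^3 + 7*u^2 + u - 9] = -108*u^2 - 12*u + 14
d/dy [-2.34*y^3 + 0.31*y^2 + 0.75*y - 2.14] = -7.02*y^2 + 0.62*y + 0.75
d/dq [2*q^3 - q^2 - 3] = 2*q*(3*q - 1)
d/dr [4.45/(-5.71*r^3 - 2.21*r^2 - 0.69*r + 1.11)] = (76.2285*r^2 + 19.669*r + 3.0705)/(5.71*r^3 + 2.21*r^2 + 0.69*r - 1.11)^2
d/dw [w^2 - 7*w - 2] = 2*w - 7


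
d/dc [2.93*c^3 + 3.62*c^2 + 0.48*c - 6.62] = 8.79*c^2 + 7.24*c + 0.48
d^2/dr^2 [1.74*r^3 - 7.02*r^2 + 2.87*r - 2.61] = 10.44*r - 14.04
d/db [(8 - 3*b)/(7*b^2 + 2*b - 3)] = 7*(3*b^2 - 16*b - 1)/(49*b^4 + 28*b^3 - 38*b^2 - 12*b + 9)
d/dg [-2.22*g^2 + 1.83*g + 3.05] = 1.83 - 4.44*g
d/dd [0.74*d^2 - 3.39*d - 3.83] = 1.48*d - 3.39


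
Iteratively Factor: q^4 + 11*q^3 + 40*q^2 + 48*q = (q)*(q^3 + 11*q^2 + 40*q + 48) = q*(q + 4)*(q^2 + 7*q + 12) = q*(q + 3)*(q + 4)*(q + 4)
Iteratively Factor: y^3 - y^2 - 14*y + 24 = (y - 2)*(y^2 + y - 12) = (y - 2)*(y + 4)*(y - 3)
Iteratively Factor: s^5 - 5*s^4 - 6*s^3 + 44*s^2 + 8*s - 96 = (s - 3)*(s^4 - 2*s^3 - 12*s^2 + 8*s + 32) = (s - 3)*(s + 2)*(s^3 - 4*s^2 - 4*s + 16) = (s - 3)*(s - 2)*(s + 2)*(s^2 - 2*s - 8) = (s - 4)*(s - 3)*(s - 2)*(s + 2)*(s + 2)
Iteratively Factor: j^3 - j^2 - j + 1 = (j - 1)*(j^2 - 1) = (j - 1)^2*(j + 1)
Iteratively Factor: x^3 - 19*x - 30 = (x + 3)*(x^2 - 3*x - 10) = (x + 2)*(x + 3)*(x - 5)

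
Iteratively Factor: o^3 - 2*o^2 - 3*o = (o)*(o^2 - 2*o - 3) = o*(o - 3)*(o + 1)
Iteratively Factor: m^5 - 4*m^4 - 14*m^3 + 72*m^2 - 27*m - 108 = (m + 4)*(m^4 - 8*m^3 + 18*m^2 - 27) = (m - 3)*(m + 4)*(m^3 - 5*m^2 + 3*m + 9) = (m - 3)*(m + 1)*(m + 4)*(m^2 - 6*m + 9) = (m - 3)^2*(m + 1)*(m + 4)*(m - 3)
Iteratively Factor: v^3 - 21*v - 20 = (v - 5)*(v^2 + 5*v + 4) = (v - 5)*(v + 1)*(v + 4)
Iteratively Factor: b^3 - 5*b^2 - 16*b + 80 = (b - 5)*(b^2 - 16) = (b - 5)*(b - 4)*(b + 4)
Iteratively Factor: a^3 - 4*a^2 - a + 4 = (a + 1)*(a^2 - 5*a + 4) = (a - 1)*(a + 1)*(a - 4)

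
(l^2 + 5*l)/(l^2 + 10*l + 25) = l/(l + 5)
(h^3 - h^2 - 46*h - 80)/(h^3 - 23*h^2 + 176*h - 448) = (h^2 + 7*h + 10)/(h^2 - 15*h + 56)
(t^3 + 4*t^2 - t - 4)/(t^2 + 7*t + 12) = (t^2 - 1)/(t + 3)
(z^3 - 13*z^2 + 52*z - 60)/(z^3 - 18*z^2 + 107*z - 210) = (z - 2)/(z - 7)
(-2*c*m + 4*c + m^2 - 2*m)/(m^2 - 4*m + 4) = (-2*c + m)/(m - 2)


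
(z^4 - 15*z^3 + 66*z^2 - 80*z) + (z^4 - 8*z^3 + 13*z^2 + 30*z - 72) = 2*z^4 - 23*z^3 + 79*z^2 - 50*z - 72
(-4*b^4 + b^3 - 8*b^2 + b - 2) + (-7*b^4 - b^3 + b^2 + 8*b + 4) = -11*b^4 - 7*b^2 + 9*b + 2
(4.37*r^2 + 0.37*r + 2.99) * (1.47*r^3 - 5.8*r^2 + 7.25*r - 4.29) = 6.4239*r^5 - 24.8021*r^4 + 33.9318*r^3 - 33.4068*r^2 + 20.0902*r - 12.8271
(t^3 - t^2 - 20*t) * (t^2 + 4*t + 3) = t^5 + 3*t^4 - 21*t^3 - 83*t^2 - 60*t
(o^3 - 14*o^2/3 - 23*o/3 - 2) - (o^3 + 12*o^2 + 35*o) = -50*o^2/3 - 128*o/3 - 2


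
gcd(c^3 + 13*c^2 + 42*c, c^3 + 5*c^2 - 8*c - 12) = c + 6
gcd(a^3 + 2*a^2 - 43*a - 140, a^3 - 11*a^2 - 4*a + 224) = a^2 - 3*a - 28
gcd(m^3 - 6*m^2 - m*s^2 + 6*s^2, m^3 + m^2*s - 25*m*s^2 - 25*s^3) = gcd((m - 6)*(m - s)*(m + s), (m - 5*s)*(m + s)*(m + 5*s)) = m + s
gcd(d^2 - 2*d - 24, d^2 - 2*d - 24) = d^2 - 2*d - 24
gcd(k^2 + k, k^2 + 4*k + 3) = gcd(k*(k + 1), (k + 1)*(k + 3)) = k + 1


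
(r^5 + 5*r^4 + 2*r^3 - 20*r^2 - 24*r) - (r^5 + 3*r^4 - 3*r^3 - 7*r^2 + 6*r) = 2*r^4 + 5*r^3 - 13*r^2 - 30*r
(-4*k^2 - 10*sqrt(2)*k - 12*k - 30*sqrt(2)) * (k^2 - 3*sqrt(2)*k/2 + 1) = -4*k^4 - 12*k^3 - 4*sqrt(2)*k^3 - 12*sqrt(2)*k^2 + 26*k^2 - 10*sqrt(2)*k + 78*k - 30*sqrt(2)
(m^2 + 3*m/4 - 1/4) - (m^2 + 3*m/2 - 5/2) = 9/4 - 3*m/4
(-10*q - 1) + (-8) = -10*q - 9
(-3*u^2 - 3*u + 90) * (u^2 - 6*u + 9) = -3*u^4 + 15*u^3 + 81*u^2 - 567*u + 810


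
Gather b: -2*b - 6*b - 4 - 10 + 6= -8*b - 8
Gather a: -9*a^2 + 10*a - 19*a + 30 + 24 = -9*a^2 - 9*a + 54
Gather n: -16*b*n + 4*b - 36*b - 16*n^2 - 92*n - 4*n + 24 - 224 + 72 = -32*b - 16*n^2 + n*(-16*b - 96) - 128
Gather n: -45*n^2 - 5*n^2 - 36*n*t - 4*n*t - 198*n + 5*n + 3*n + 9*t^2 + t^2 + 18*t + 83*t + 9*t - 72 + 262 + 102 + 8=-50*n^2 + n*(-40*t - 190) + 10*t^2 + 110*t + 300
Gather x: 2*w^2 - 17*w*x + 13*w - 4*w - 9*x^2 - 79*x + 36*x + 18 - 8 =2*w^2 + 9*w - 9*x^2 + x*(-17*w - 43) + 10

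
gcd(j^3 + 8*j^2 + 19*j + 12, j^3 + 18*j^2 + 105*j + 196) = j + 4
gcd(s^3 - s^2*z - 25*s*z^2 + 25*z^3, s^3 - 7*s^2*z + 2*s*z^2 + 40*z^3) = -s + 5*z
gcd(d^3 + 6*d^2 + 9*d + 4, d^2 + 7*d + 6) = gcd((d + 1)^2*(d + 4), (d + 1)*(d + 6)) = d + 1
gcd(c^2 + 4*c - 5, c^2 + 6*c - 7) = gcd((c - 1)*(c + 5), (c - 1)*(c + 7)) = c - 1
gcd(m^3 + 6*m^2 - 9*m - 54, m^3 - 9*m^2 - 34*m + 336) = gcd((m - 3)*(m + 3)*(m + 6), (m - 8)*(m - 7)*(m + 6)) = m + 6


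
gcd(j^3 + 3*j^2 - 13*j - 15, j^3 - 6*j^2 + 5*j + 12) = j^2 - 2*j - 3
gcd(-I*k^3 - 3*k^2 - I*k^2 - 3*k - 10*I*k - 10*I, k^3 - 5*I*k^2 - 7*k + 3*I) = 1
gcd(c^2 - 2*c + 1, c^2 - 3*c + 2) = c - 1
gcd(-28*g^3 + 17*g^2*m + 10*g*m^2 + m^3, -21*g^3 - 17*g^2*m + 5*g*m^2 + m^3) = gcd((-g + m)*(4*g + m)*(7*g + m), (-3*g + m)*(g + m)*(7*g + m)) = 7*g + m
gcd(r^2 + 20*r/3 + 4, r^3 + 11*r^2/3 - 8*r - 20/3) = r + 2/3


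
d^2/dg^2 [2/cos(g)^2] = 4*(2 - cos(2*g))/cos(g)^4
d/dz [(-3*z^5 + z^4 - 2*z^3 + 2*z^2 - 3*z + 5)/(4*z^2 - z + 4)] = (-36*z^6 + 20*z^5 - 71*z^4 + 20*z^3 - 14*z^2 - 24*z - 7)/(16*z^4 - 8*z^3 + 33*z^2 - 8*z + 16)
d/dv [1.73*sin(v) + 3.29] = 1.73*cos(v)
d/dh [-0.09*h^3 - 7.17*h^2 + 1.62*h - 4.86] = -0.27*h^2 - 14.34*h + 1.62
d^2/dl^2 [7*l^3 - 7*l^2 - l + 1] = 42*l - 14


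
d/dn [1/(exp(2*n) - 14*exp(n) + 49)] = 2*(7 - exp(n))*exp(n)/(exp(2*n) - 14*exp(n) + 49)^2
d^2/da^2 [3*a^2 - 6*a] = 6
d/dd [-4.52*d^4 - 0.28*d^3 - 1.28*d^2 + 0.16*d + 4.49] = -18.08*d^3 - 0.84*d^2 - 2.56*d + 0.16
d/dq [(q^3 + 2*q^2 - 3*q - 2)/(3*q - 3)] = (2*q^3 - q^2 - 4*q + 5)/(3*(q^2 - 2*q + 1))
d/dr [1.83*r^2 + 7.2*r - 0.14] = 3.66*r + 7.2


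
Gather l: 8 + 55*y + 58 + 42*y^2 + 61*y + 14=42*y^2 + 116*y + 80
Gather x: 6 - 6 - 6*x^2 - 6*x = -6*x^2 - 6*x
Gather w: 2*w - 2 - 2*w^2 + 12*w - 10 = -2*w^2 + 14*w - 12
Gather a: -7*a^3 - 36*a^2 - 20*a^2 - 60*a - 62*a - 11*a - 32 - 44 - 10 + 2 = -7*a^3 - 56*a^2 - 133*a - 84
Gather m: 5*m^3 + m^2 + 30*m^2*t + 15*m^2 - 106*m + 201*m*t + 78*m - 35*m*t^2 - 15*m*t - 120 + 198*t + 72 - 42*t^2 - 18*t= 5*m^3 + m^2*(30*t + 16) + m*(-35*t^2 + 186*t - 28) - 42*t^2 + 180*t - 48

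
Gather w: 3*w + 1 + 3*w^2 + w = 3*w^2 + 4*w + 1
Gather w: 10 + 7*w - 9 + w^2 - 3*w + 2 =w^2 + 4*w + 3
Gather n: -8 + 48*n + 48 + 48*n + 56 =96*n + 96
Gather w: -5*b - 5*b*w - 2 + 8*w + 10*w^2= -5*b + 10*w^2 + w*(8 - 5*b) - 2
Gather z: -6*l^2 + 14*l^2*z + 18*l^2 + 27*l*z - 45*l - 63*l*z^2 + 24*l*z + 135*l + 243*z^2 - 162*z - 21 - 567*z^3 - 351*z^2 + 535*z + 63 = 12*l^2 + 90*l - 567*z^3 + z^2*(-63*l - 108) + z*(14*l^2 + 51*l + 373) + 42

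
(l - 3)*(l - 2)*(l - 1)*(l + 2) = l^4 - 4*l^3 - l^2 + 16*l - 12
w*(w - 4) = w^2 - 4*w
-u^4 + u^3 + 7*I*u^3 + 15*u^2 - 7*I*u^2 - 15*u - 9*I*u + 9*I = (u - 3*I)^2*(I*u + 1)*(I*u - I)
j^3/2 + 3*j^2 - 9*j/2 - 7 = (j/2 + 1/2)*(j - 2)*(j + 7)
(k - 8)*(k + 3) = k^2 - 5*k - 24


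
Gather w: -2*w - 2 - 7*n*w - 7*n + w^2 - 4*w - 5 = -7*n + w^2 + w*(-7*n - 6) - 7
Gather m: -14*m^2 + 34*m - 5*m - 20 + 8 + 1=-14*m^2 + 29*m - 11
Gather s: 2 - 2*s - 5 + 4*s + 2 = 2*s - 1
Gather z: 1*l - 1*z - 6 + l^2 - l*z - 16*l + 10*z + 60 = l^2 - 15*l + z*(9 - l) + 54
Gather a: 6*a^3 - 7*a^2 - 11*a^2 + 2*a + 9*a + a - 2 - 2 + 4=6*a^3 - 18*a^2 + 12*a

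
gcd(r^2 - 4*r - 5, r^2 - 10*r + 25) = r - 5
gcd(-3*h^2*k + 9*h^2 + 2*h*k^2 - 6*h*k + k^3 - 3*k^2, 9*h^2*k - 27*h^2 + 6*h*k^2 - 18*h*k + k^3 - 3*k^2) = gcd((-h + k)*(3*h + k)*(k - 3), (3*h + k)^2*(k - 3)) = 3*h*k - 9*h + k^2 - 3*k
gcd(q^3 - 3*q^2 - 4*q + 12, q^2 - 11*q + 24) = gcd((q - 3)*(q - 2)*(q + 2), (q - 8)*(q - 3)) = q - 3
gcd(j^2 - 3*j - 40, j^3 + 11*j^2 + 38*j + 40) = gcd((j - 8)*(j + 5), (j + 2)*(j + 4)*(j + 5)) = j + 5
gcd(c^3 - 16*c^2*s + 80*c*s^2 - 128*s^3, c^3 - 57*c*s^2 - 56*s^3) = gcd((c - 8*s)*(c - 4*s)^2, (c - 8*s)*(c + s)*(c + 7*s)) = -c + 8*s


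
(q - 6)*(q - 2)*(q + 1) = q^3 - 7*q^2 + 4*q + 12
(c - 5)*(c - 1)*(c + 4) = c^3 - 2*c^2 - 19*c + 20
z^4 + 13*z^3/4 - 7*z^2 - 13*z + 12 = (z - 2)*(z - 3/4)*(z + 2)*(z + 4)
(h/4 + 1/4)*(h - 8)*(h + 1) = h^3/4 - 3*h^2/2 - 15*h/4 - 2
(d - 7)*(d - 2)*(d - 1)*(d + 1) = d^4 - 9*d^3 + 13*d^2 + 9*d - 14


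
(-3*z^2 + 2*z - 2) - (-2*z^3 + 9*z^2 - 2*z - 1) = 2*z^3 - 12*z^2 + 4*z - 1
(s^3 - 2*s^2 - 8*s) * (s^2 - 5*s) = s^5 - 7*s^4 + 2*s^3 + 40*s^2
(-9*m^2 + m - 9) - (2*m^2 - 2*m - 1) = -11*m^2 + 3*m - 8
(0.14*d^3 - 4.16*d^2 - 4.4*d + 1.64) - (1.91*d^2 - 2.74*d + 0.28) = 0.14*d^3 - 6.07*d^2 - 1.66*d + 1.36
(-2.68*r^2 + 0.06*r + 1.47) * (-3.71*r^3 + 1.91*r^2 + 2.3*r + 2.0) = 9.9428*r^5 - 5.3414*r^4 - 11.5031*r^3 - 2.4143*r^2 + 3.501*r + 2.94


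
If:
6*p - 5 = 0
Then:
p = 5/6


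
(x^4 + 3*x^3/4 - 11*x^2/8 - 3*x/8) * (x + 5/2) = x^5 + 13*x^4/4 + x^3/2 - 61*x^2/16 - 15*x/16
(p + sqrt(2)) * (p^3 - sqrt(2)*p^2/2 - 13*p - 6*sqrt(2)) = p^4 + sqrt(2)*p^3/2 - 14*p^2 - 19*sqrt(2)*p - 12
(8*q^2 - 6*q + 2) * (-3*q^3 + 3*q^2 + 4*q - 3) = -24*q^5 + 42*q^4 + 8*q^3 - 42*q^2 + 26*q - 6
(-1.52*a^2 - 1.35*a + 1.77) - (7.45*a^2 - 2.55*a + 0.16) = -8.97*a^2 + 1.2*a + 1.61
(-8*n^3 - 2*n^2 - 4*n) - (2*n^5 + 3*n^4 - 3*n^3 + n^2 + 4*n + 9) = -2*n^5 - 3*n^4 - 5*n^3 - 3*n^2 - 8*n - 9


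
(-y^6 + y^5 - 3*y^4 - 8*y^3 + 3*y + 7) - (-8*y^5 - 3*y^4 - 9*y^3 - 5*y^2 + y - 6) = -y^6 + 9*y^5 + y^3 + 5*y^2 + 2*y + 13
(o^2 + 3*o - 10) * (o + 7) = o^3 + 10*o^2 + 11*o - 70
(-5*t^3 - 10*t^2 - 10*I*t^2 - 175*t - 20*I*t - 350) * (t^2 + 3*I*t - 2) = -5*t^5 - 10*t^4 - 25*I*t^4 - 135*t^3 - 50*I*t^3 - 270*t^2 - 505*I*t^2 + 350*t - 1010*I*t + 700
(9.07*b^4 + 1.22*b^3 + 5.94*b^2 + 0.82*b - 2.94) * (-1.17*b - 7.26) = -10.6119*b^5 - 67.2756*b^4 - 15.807*b^3 - 44.0838*b^2 - 2.5134*b + 21.3444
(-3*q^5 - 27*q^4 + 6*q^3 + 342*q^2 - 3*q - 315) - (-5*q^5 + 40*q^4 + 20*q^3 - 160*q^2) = 2*q^5 - 67*q^4 - 14*q^3 + 502*q^2 - 3*q - 315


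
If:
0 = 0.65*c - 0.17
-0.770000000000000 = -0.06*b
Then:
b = 12.83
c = 0.26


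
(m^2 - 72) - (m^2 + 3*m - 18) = -3*m - 54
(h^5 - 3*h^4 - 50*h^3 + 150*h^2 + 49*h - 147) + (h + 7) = h^5 - 3*h^4 - 50*h^3 + 150*h^2 + 50*h - 140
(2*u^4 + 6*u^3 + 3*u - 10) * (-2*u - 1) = -4*u^5 - 14*u^4 - 6*u^3 - 6*u^2 + 17*u + 10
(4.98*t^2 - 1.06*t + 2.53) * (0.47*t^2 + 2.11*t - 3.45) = 2.3406*t^4 + 10.0096*t^3 - 18.2285*t^2 + 8.9953*t - 8.7285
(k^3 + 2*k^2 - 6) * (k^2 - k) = k^5 + k^4 - 2*k^3 - 6*k^2 + 6*k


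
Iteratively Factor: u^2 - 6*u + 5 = (u - 1)*(u - 5)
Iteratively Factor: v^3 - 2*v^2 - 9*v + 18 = (v - 2)*(v^2 - 9) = (v - 2)*(v + 3)*(v - 3)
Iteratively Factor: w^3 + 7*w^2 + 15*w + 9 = (w + 3)*(w^2 + 4*w + 3) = (w + 1)*(w + 3)*(w + 3)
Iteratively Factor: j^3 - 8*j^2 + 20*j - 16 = (j - 2)*(j^2 - 6*j + 8) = (j - 2)^2*(j - 4)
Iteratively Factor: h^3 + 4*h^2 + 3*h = (h)*(h^2 + 4*h + 3) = h*(h + 3)*(h + 1)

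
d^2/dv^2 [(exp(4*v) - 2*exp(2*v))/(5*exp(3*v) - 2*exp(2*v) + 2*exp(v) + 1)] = (25*exp(8*v) - 30*exp(7*v) - 14*exp(6*v) - 69*exp(5*v) + 132*exp(4*v) + 168*exp(3*v) - 8*exp(2*v) - 12*exp(v) - 8)*exp(2*v)/(125*exp(9*v) - 150*exp(8*v) + 210*exp(7*v) - 53*exp(6*v) + 24*exp(5*v) + 48*exp(4*v) - exp(3*v) + 6*exp(2*v) + 6*exp(v) + 1)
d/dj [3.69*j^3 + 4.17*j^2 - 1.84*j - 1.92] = 11.07*j^2 + 8.34*j - 1.84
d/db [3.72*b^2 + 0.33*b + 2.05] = 7.44*b + 0.33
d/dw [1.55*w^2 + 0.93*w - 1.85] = 3.1*w + 0.93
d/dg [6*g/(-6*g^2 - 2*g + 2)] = 3*(3*g^2 + 1)/(9*g^4 + 6*g^3 - 5*g^2 - 2*g + 1)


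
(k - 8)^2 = k^2 - 16*k + 64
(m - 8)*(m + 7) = m^2 - m - 56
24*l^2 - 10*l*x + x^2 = (-6*l + x)*(-4*l + x)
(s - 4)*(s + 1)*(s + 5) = s^3 + 2*s^2 - 19*s - 20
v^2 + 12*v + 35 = (v + 5)*(v + 7)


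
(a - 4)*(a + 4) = a^2 - 16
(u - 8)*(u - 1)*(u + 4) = u^3 - 5*u^2 - 28*u + 32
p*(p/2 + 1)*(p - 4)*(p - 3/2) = p^4/2 - 7*p^3/4 - 5*p^2/2 + 6*p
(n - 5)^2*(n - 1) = n^3 - 11*n^2 + 35*n - 25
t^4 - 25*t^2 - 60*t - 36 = (t - 6)*(t + 1)*(t + 2)*(t + 3)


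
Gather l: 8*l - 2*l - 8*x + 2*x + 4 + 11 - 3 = 6*l - 6*x + 12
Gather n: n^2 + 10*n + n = n^2 + 11*n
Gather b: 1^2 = 1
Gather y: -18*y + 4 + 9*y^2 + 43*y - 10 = 9*y^2 + 25*y - 6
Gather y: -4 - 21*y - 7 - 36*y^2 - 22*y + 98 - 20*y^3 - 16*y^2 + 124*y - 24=-20*y^3 - 52*y^2 + 81*y + 63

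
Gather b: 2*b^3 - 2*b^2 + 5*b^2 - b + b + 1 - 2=2*b^3 + 3*b^2 - 1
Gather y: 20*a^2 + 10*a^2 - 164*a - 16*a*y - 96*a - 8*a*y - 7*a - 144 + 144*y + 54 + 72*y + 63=30*a^2 - 267*a + y*(216 - 24*a) - 27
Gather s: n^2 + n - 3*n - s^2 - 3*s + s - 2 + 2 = n^2 - 2*n - s^2 - 2*s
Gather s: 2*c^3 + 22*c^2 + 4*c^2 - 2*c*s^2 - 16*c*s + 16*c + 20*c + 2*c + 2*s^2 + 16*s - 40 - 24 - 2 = 2*c^3 + 26*c^2 + 38*c + s^2*(2 - 2*c) + s*(16 - 16*c) - 66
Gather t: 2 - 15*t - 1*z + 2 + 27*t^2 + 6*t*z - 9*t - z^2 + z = 27*t^2 + t*(6*z - 24) - z^2 + 4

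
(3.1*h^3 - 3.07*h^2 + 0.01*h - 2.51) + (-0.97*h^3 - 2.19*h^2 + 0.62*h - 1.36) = 2.13*h^3 - 5.26*h^2 + 0.63*h - 3.87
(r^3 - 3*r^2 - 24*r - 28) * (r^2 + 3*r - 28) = r^5 - 61*r^3 - 16*r^2 + 588*r + 784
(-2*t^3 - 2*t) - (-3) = -2*t^3 - 2*t + 3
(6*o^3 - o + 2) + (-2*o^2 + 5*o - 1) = 6*o^3 - 2*o^2 + 4*o + 1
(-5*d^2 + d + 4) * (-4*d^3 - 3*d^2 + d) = 20*d^5 + 11*d^4 - 24*d^3 - 11*d^2 + 4*d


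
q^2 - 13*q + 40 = (q - 8)*(q - 5)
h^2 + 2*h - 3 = (h - 1)*(h + 3)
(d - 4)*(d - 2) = d^2 - 6*d + 8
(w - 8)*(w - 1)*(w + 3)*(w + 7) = w^4 + w^3 - 61*w^2 - 109*w + 168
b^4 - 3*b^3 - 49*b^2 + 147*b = b*(b - 7)*(b - 3)*(b + 7)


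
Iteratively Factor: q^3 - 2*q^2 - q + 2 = (q - 2)*(q^2 - 1) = (q - 2)*(q - 1)*(q + 1)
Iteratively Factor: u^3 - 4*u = (u)*(u^2 - 4) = u*(u - 2)*(u + 2)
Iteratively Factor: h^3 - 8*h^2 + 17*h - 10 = (h - 1)*(h^2 - 7*h + 10) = (h - 2)*(h - 1)*(h - 5)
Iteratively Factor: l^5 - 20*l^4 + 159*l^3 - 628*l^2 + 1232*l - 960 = (l - 4)*(l^4 - 16*l^3 + 95*l^2 - 248*l + 240) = (l - 4)^2*(l^3 - 12*l^2 + 47*l - 60) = (l - 5)*(l - 4)^2*(l^2 - 7*l + 12) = (l - 5)*(l - 4)^3*(l - 3)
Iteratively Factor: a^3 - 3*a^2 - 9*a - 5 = (a - 5)*(a^2 + 2*a + 1) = (a - 5)*(a + 1)*(a + 1)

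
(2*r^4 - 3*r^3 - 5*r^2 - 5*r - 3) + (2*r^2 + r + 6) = 2*r^4 - 3*r^3 - 3*r^2 - 4*r + 3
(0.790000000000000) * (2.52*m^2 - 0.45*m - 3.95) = 1.9908*m^2 - 0.3555*m - 3.1205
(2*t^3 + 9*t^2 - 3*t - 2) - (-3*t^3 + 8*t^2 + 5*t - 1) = 5*t^3 + t^2 - 8*t - 1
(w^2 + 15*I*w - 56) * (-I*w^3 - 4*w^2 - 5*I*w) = -I*w^5 + 11*w^4 - 9*I*w^3 + 299*w^2 + 280*I*w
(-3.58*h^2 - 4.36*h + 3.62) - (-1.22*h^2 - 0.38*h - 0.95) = -2.36*h^2 - 3.98*h + 4.57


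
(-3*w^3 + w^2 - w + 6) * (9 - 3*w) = 9*w^4 - 30*w^3 + 12*w^2 - 27*w + 54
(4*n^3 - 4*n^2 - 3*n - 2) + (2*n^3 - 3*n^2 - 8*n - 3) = 6*n^3 - 7*n^2 - 11*n - 5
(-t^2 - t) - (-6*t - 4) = -t^2 + 5*t + 4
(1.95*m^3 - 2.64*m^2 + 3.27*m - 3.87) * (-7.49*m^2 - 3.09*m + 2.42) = -14.6055*m^5 + 13.7481*m^4 - 11.6157*m^3 + 12.4932*m^2 + 19.8717*m - 9.3654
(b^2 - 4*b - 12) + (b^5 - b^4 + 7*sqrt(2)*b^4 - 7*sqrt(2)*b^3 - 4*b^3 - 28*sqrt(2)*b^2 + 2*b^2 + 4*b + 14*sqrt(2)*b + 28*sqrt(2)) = b^5 - b^4 + 7*sqrt(2)*b^4 - 7*sqrt(2)*b^3 - 4*b^3 - 28*sqrt(2)*b^2 + 3*b^2 + 14*sqrt(2)*b - 12 + 28*sqrt(2)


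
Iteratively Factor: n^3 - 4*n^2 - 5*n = (n + 1)*(n^2 - 5*n) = (n - 5)*(n + 1)*(n)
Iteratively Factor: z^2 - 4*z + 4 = (z - 2)*(z - 2)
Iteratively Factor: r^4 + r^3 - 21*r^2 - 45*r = (r - 5)*(r^3 + 6*r^2 + 9*r) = r*(r - 5)*(r^2 + 6*r + 9) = r*(r - 5)*(r + 3)*(r + 3)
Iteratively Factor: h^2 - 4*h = (h - 4)*(h)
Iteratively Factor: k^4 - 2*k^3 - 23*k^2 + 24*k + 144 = (k + 3)*(k^3 - 5*k^2 - 8*k + 48) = (k + 3)^2*(k^2 - 8*k + 16) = (k - 4)*(k + 3)^2*(k - 4)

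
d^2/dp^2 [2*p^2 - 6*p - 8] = 4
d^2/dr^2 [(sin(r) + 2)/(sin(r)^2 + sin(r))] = (-sin(r) - 6 + 2/sin(r) + 8/sin(r)^2 + 4/sin(r)^3)/(sin(r) + 1)^2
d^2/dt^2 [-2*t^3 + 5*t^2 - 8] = 10 - 12*t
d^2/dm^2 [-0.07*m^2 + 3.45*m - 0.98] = -0.140000000000000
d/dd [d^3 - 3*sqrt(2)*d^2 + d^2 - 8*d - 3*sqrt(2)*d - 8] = 3*d^2 - 6*sqrt(2)*d + 2*d - 8 - 3*sqrt(2)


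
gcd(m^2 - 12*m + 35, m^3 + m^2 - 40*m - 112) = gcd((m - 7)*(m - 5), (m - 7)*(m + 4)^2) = m - 7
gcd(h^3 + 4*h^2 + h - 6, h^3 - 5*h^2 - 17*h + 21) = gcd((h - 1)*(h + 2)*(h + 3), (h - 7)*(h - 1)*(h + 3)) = h^2 + 2*h - 3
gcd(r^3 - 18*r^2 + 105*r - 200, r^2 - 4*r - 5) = r - 5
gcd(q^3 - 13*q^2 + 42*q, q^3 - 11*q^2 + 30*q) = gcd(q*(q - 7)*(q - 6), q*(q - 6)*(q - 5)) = q^2 - 6*q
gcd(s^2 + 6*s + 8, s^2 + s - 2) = s + 2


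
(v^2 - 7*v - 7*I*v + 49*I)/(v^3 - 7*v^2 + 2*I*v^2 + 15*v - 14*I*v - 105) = (v - 7*I)/(v^2 + 2*I*v + 15)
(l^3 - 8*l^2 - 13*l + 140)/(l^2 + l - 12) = (l^2 - 12*l + 35)/(l - 3)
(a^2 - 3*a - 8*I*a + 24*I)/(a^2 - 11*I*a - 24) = (a - 3)/(a - 3*I)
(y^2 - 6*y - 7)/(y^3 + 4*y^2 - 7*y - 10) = (y - 7)/(y^2 + 3*y - 10)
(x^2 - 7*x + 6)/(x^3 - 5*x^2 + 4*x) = (x - 6)/(x*(x - 4))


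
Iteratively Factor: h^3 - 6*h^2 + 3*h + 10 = (h - 5)*(h^2 - h - 2) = (h - 5)*(h + 1)*(h - 2)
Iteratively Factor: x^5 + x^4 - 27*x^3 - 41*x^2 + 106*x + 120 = (x - 5)*(x^4 + 6*x^3 + 3*x^2 - 26*x - 24) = (x - 5)*(x + 4)*(x^3 + 2*x^2 - 5*x - 6) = (x - 5)*(x + 3)*(x + 4)*(x^2 - x - 2) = (x - 5)*(x - 2)*(x + 3)*(x + 4)*(x + 1)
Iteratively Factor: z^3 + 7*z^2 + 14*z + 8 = (z + 2)*(z^2 + 5*z + 4) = (z + 2)*(z + 4)*(z + 1)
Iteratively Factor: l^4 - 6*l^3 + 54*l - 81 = (l - 3)*(l^3 - 3*l^2 - 9*l + 27) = (l - 3)*(l + 3)*(l^2 - 6*l + 9) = (l - 3)^2*(l + 3)*(l - 3)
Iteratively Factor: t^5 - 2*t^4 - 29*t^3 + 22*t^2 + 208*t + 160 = (t + 4)*(t^4 - 6*t^3 - 5*t^2 + 42*t + 40) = (t + 2)*(t + 4)*(t^3 - 8*t^2 + 11*t + 20) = (t - 4)*(t + 2)*(t + 4)*(t^2 - 4*t - 5) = (t - 5)*(t - 4)*(t + 2)*(t + 4)*(t + 1)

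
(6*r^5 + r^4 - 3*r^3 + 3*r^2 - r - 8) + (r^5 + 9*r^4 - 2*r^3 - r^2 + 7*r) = 7*r^5 + 10*r^4 - 5*r^3 + 2*r^2 + 6*r - 8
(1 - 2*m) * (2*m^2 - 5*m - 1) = -4*m^3 + 12*m^2 - 3*m - 1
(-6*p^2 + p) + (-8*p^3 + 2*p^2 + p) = -8*p^3 - 4*p^2 + 2*p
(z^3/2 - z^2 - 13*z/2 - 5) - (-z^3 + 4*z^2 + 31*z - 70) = 3*z^3/2 - 5*z^2 - 75*z/2 + 65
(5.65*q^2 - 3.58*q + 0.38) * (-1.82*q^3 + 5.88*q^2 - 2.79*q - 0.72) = -10.283*q^5 + 39.7376*q^4 - 37.5055*q^3 + 8.1546*q^2 + 1.5174*q - 0.2736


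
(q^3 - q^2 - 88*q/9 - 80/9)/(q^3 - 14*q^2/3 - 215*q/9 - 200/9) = (3*q^2 - 8*q - 16)/(3*q^2 - 19*q - 40)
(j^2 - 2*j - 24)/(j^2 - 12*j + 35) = (j^2 - 2*j - 24)/(j^2 - 12*j + 35)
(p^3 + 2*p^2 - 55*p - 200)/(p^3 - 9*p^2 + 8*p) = (p^2 + 10*p + 25)/(p*(p - 1))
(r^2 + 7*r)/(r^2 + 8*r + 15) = r*(r + 7)/(r^2 + 8*r + 15)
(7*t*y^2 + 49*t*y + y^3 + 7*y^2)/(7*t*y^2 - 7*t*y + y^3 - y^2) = (y + 7)/(y - 1)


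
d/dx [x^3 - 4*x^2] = x*(3*x - 8)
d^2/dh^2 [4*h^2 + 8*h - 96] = 8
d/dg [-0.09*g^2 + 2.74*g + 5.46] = 2.74 - 0.18*g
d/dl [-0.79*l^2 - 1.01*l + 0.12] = -1.58*l - 1.01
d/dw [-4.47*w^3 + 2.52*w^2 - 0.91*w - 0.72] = -13.41*w^2 + 5.04*w - 0.91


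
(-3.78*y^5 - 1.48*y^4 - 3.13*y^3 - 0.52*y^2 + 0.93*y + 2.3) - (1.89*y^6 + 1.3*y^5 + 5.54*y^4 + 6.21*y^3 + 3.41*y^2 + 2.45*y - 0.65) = -1.89*y^6 - 5.08*y^5 - 7.02*y^4 - 9.34*y^3 - 3.93*y^2 - 1.52*y + 2.95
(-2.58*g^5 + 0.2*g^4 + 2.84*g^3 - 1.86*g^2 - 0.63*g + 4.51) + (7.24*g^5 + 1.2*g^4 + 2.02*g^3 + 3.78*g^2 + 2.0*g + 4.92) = 4.66*g^5 + 1.4*g^4 + 4.86*g^3 + 1.92*g^2 + 1.37*g + 9.43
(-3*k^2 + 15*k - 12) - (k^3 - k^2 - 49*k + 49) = -k^3 - 2*k^2 + 64*k - 61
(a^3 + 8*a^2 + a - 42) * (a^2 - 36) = a^5 + 8*a^4 - 35*a^3 - 330*a^2 - 36*a + 1512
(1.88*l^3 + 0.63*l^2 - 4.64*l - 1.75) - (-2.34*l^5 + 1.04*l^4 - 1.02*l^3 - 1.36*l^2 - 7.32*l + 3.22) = 2.34*l^5 - 1.04*l^4 + 2.9*l^3 + 1.99*l^2 + 2.68*l - 4.97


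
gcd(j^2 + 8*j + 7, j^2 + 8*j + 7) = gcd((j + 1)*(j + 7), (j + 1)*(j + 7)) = j^2 + 8*j + 7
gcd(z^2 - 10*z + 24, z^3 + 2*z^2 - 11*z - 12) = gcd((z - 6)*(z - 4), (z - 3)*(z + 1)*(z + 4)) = 1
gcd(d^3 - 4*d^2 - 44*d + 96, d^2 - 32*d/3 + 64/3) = d - 8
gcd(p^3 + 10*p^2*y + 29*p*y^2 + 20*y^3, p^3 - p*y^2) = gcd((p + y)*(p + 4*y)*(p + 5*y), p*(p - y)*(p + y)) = p + y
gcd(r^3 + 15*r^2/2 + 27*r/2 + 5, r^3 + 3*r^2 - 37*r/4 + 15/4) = r + 5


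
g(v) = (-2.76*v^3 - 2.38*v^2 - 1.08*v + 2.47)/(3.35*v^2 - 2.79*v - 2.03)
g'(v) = (2.79 - 6.7*v)*(-2.76*v^3 - 2.38*v^2 - 1.08*v + 2.47)/(3.35*v^2 - 2.79*v - 2.03)^2 + (-8.28*v^2 - 4.76*v - 1.08)/(3.35*v^2 - 2.79*v - 2.03) = (-9.246*v^4 + 15.4008*v^3 + 27.0666*v^2 - 6.88620000000001*v + 9.0837)/(11.2225*v^4 - 18.693*v^3 - 5.8169*v^2 + 11.3274*v + 4.1209)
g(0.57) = -0.23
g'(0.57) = 2.47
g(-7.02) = 4.64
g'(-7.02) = -0.79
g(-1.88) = 0.96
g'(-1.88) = -0.44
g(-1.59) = 0.85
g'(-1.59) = -0.28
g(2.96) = -4.89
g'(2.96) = -0.23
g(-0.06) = -1.37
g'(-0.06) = 2.80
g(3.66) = -5.17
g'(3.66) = -0.52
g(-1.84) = 0.94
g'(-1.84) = -0.42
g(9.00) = -9.06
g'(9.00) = -0.79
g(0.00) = -1.22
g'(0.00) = 2.20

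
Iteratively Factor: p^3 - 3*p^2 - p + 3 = (p - 3)*(p^2 - 1) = (p - 3)*(p + 1)*(p - 1)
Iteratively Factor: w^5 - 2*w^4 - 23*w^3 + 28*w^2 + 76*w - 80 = (w + 4)*(w^4 - 6*w^3 + w^2 + 24*w - 20) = (w + 2)*(w + 4)*(w^3 - 8*w^2 + 17*w - 10) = (w - 5)*(w + 2)*(w + 4)*(w^2 - 3*w + 2) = (w - 5)*(w - 1)*(w + 2)*(w + 4)*(w - 2)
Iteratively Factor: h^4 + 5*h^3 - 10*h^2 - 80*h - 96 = (h + 3)*(h^3 + 2*h^2 - 16*h - 32) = (h + 2)*(h + 3)*(h^2 - 16) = (h - 4)*(h + 2)*(h + 3)*(h + 4)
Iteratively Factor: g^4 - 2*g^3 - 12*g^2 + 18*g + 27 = (g + 1)*(g^3 - 3*g^2 - 9*g + 27) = (g + 1)*(g + 3)*(g^2 - 6*g + 9) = (g - 3)*(g + 1)*(g + 3)*(g - 3)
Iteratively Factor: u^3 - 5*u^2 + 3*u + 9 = (u + 1)*(u^2 - 6*u + 9) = (u - 3)*(u + 1)*(u - 3)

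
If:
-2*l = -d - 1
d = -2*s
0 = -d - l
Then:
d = -1/3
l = 1/3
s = 1/6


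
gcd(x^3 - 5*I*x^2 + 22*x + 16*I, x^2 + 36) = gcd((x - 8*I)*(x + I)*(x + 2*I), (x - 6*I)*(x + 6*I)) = 1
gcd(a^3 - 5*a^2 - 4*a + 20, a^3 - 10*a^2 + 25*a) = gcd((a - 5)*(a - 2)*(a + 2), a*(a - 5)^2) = a - 5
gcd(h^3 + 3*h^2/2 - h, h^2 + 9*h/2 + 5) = h + 2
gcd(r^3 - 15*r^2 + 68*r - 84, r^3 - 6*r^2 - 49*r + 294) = r^2 - 13*r + 42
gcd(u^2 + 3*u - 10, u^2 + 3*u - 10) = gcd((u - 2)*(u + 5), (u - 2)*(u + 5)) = u^2 + 3*u - 10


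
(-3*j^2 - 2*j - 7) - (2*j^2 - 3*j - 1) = -5*j^2 + j - 6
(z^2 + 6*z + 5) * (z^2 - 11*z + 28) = z^4 - 5*z^3 - 33*z^2 + 113*z + 140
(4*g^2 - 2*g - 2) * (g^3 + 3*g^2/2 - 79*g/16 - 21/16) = 4*g^5 + 4*g^4 - 99*g^3/4 + 13*g^2/8 + 25*g/2 + 21/8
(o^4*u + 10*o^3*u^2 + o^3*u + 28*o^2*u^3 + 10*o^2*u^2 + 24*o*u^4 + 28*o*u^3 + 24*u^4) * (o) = o^5*u + 10*o^4*u^2 + o^4*u + 28*o^3*u^3 + 10*o^3*u^2 + 24*o^2*u^4 + 28*o^2*u^3 + 24*o*u^4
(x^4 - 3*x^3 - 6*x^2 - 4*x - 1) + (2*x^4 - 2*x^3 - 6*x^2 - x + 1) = 3*x^4 - 5*x^3 - 12*x^2 - 5*x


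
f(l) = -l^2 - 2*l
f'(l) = -2*l - 2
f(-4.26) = -9.63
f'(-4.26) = 6.52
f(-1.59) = 0.65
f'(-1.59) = 1.18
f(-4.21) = -9.30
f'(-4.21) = 6.42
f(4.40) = -28.16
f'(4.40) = -10.80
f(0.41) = -0.99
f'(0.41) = -2.82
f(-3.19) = -3.80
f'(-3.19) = 4.38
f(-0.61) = 0.85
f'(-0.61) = -0.78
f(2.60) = -11.96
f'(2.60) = -7.20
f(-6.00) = -24.00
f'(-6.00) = 10.00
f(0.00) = 0.00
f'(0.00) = -2.00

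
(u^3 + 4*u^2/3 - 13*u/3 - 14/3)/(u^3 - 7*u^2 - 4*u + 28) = (3*u^2 + 10*u + 7)/(3*(u^2 - 5*u - 14))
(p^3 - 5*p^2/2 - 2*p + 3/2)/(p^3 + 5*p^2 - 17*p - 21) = (p - 1/2)/(p + 7)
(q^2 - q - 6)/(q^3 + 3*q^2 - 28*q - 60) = (q - 3)/(q^2 + q - 30)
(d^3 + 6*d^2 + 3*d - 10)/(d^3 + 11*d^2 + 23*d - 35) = (d + 2)/(d + 7)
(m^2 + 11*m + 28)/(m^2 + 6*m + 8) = (m + 7)/(m + 2)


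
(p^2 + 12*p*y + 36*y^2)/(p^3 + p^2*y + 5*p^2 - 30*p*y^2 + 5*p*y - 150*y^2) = (-p - 6*y)/(-p^2 + 5*p*y - 5*p + 25*y)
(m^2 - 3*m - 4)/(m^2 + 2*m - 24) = (m + 1)/(m + 6)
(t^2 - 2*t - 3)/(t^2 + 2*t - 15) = (t + 1)/(t + 5)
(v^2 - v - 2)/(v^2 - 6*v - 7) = (v - 2)/(v - 7)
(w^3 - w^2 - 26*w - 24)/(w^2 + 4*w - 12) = (w^3 - w^2 - 26*w - 24)/(w^2 + 4*w - 12)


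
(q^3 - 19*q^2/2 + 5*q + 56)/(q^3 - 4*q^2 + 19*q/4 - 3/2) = 2*(2*q^3 - 19*q^2 + 10*q + 112)/(4*q^3 - 16*q^2 + 19*q - 6)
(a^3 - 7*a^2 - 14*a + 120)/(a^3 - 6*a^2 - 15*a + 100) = (a - 6)/(a - 5)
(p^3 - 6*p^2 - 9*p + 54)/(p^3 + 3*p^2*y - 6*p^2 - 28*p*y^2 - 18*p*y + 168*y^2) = (9 - p^2)/(-p^2 - 3*p*y + 28*y^2)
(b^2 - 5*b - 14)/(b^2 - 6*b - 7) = (b + 2)/(b + 1)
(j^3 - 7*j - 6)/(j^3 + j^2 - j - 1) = (j^2 - j - 6)/(j^2 - 1)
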